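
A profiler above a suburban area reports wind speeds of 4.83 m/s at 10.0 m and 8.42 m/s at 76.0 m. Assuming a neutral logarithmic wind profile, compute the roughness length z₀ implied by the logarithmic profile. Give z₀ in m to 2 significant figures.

z₀ ≈ 0.65 m

Log law: V(z) ∝ ln(z/z₀). With r = V₁/V₂ = 4.83/8.42 = 0.57363,
r · ln(z₂/z₀) = ln(z₁/z₀) ⇒ ln z₀ = (ln z₁ − r·ln z₂)/(1 − r)
ln z₀ = (2.30259 − 0.57363×4.33073) / 0.42637 = -0.4261
z₀ = exp(-0.4261) = 0.6531 m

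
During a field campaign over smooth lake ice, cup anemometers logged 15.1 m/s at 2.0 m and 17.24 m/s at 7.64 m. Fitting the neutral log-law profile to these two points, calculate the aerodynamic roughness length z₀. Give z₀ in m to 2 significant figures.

Log law: V(z) ∝ ln(z/z₀). With r = V₁/V₂ = 15.1/17.24 = 0.87587,
r · ln(z₂/z₀) = ln(z₁/z₀) ⇒ ln z₀ = (ln z₁ − r·ln z₂)/(1 − r)
ln z₀ = (0.69315 − 0.87587×2.03340) / 0.12413 = -8.7638
z₀ = exp(-8.7638) = 0.0001563 m

z₀ ≈ 0.00016 m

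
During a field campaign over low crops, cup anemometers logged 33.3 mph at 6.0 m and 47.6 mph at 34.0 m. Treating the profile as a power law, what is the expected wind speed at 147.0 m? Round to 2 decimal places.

First find α: α = ln(V₂/V₁)/ln(z₂/z₁) = ln(47.6/33.3)/ln(34.0/6.0) = 0.35728/1.73460 = 0.2060
Extrapolate from 34.0 m to 147.0 m: V₃ = 47.6 × (147.0/34.0)^0.2060 = 47.6 × 1.3520 = 64.3532 mph

64.35 mph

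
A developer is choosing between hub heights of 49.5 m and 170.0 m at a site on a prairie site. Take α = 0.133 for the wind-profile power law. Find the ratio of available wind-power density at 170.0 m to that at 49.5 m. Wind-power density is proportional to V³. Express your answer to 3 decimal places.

Speed ratio: V_B/V_A = (z_B/z_A)^α = (170.0/49.5)^0.133 = (3.4343)^0.133 = 1.17833
Power-density ratio: P_B/P_A = (V_B/V_A)³ = (1.17833)³ = 1.63607

1.636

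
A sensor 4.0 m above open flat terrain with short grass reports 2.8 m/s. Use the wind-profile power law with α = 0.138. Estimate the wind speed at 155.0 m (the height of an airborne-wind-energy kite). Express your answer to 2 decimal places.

4.64 m/s

Power-law profile: V₂ = V₁ · (z₂/z₁)^α
V₂ = 2.8 × (155.0/4.0)^0.138 = 2.8 × (38.7500)^0.138
    = 2.8 × 1.6565 = 4.6381 m/s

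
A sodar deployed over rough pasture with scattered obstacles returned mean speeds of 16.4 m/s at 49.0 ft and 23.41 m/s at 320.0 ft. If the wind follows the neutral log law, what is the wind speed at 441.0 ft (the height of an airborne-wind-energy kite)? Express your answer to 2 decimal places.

24.61 m/s

Log law: V ∝ ln(z/z₀). From the pair, with r = V₁/V₂ = 0.70056,
ln z₀ = (ln z₁ − r·ln z₂)/(1 − r) = (3.8918 − 0.70056×5.7683)/0.29944 = -0.4983 → z₀ = 0.6076 ft
V₃ = V₁ · ln(z₃/z₀)/ln(z₁/z₀) = 16.4 × 6.5873/4.3901 = 24.6081 m/s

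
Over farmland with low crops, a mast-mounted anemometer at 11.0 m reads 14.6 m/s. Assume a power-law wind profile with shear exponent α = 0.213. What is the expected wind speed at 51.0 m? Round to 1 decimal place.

20.2 m/s

Power-law profile: V₂ = V₁ · (z₂/z₁)^α
V₂ = 14.6 × (51.0/11.0)^0.213 = 14.6 × (4.6364)^0.213
    = 14.6 × 1.3864 = 20.2418 m/s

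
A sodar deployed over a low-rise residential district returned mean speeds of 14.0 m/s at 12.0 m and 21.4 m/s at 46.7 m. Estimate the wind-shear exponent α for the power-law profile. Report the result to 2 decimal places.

α ≈ 0.31

Power law: V₂/V₁ = (z₂/z₁)^α ⇒ α = ln(V₂/V₁) / ln(z₂/z₁)
α = ln(21.4/14.0) / ln(46.7/12.0) = ln(1.5286) / ln(3.8917)
  = 0.42433 / 1.35884 = 0.31228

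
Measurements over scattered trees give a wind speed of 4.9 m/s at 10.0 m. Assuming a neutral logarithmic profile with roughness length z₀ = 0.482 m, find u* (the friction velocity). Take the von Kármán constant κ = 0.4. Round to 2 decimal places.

Log law: V(z) = (u*/κ) · ln(z/z₀) ⇒ u* = κ · V / ln(z/z₀)
u* = 0.4 × 4.9 / ln(10.0/0.482) = 0.4 × 4.9 / 3.0324
   = 1.9600 / 3.0324 = 0.6464 m/s

u* ≈ 0.65 m/s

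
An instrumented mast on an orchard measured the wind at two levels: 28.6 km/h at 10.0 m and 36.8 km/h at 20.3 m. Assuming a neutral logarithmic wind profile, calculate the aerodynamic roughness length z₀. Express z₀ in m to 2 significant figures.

Log law: V(z) ∝ ln(z/z₀). With r = V₁/V₂ = 28.6/36.8 = 0.77717,
r · ln(z₂/z₀) = ln(z₁/z₀) ⇒ ln z₀ = (ln z₁ − r·ln z₂)/(1 − r)
ln z₀ = (2.30259 − 0.77717×3.01062) / 0.22283 = -0.1669
z₀ = exp(-0.1669) = 0.8463 m

z₀ ≈ 0.85 m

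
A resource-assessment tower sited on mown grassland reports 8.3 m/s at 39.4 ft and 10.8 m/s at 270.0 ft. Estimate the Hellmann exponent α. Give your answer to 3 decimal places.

Power law: V₂/V₁ = (z₂/z₁)^α ⇒ α = ln(V₂/V₁) / ln(z₂/z₁)
α = ln(10.8/8.3) / ln(270.0/39.4) = ln(1.3012) / ln(6.8528)
  = 0.26329 / 1.92466 = 0.13680

α ≈ 0.137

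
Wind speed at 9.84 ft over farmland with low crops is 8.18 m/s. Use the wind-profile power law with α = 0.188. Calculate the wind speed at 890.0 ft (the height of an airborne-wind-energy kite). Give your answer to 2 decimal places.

19.08 m/s

Power-law profile: V₂ = V₁ · (z₂/z₁)^α
V₂ = 8.18 × (890.0/9.84)^0.188 = 8.18 × (90.4472)^0.188
    = 8.18 × 2.3324 = 19.0790 m/s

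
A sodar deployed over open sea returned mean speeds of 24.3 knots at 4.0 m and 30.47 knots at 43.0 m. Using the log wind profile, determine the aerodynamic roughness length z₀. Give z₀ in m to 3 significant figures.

Log law: V(z) ∝ ln(z/z₀). With r = V₁/V₂ = 24.3/30.47 = 0.79751,
r · ln(z₂/z₀) = ln(z₁/z₀) ⇒ ln z₀ = (ln z₁ − r·ln z₂)/(1 − r)
ln z₀ = (1.38629 − 0.79751×3.76120) / 0.20249 = -7.9671
z₀ = exp(-7.9671) = 0.0003467 m

z₀ ≈ 0.000347 m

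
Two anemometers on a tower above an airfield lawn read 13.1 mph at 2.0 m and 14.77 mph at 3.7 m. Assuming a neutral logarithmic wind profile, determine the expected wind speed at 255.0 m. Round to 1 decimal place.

Log law: V ∝ ln(z/z₀). From the pair, with r = V₁/V₂ = 0.88693,
ln z₀ = (ln z₁ − r·ln z₂)/(1 − r) = (0.6931 − 0.88693×1.3083)/0.11307 = -4.1326 → z₀ = 0.01604 m
V₃ = V₁ · ln(z₃/z₀)/ln(z₁/z₀) = 13.1 × 9.6738/4.8257 = 26.2608 mph

26.3 mph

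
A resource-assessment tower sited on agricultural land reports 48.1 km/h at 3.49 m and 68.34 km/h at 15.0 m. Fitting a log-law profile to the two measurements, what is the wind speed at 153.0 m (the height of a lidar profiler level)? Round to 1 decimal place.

Log law: V ∝ ln(z/z₀). From the pair, with r = V₁/V₂ = 0.70383,
ln z₀ = (ln z₁ − r·ln z₂)/(1 − r) = (1.2499 − 0.70383×2.7081)/0.29617 = -2.2154 → z₀ = 0.1091 m
V₃ = V₁ · ln(z₃/z₀)/ln(z₁/z₀) = 48.1 × 7.2458/3.4653 = 100.5762 km/h

100.6 km/h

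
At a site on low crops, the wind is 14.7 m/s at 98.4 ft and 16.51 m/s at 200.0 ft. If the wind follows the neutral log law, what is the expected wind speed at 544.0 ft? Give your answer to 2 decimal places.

19.06 m/s

Log law: V ∝ ln(z/z₀). From the pair, with r = V₁/V₂ = 0.89037,
ln z₀ = (ln z₁ − r·ln z₂)/(1 − r) = (4.5890 − 0.89037×5.2983)/0.10963 = -1.1714 → z₀ = 0.3099 ft
V₃ = V₁ · ln(z₃/z₀)/ln(z₁/z₀) = 14.7 × 7.4703/5.7604 = 19.0635 m/s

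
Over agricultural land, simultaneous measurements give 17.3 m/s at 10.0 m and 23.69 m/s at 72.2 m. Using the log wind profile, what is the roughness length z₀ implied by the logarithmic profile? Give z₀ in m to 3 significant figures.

Log law: V(z) ∝ ln(z/z₀). With r = V₁/V₂ = 17.3/23.69 = 0.73027,
r · ln(z₂/z₀) = ln(z₁/z₀) ⇒ ln z₀ = (ln z₁ − r·ln z₂)/(1 − r)
ln z₀ = (2.30259 − 0.73027×4.27944) / 0.26973 = -3.0495
z₀ = exp(-3.0495) = 0.04738 m

z₀ ≈ 0.0474 m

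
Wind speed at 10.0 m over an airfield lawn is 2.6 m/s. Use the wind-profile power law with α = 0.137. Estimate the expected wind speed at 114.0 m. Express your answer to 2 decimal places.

Power-law profile: V₂ = V₁ · (z₂/z₁)^α
V₂ = 2.6 × (114.0/10.0)^0.137 = 2.6 × (11.4000)^0.137
    = 2.6 × 1.3957 = 3.6289 m/s

3.63 m/s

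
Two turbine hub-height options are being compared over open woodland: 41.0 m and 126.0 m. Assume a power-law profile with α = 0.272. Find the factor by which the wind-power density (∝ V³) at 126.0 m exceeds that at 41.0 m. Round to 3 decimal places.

2.500

Speed ratio: V_B/V_A = (z_B/z_A)^α = (126.0/41.0)^0.272 = (3.0732)^0.272 = 1.35714
Power-density ratio: P_B/P_A = (V_B/V_A)³ = (1.35714)³ = 2.49960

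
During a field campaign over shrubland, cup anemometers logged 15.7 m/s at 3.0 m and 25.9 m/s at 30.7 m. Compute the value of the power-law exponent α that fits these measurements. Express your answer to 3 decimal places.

α ≈ 0.215

Power law: V₂/V₁ = (z₂/z₁)^α ⇒ α = ln(V₂/V₁) / ln(z₂/z₁)
α = ln(25.9/15.7) / ln(30.7/3.0) = ln(1.6497) / ln(10.2333)
  = 0.50058 / 2.32565 = 0.21524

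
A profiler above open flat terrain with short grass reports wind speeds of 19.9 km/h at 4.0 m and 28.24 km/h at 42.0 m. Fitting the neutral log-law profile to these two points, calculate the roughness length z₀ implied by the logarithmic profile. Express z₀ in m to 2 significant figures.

z₀ ≈ 0.015 m

Log law: V(z) ∝ ln(z/z₀). With r = V₁/V₂ = 19.9/28.24 = 0.70467,
r · ln(z₂/z₀) = ln(z₁/z₀) ⇒ ln z₀ = (ln z₁ − r·ln z₂)/(1 − r)
ln z₀ = (1.38629 − 0.70467×3.73767) / 0.29533 = -4.2243
z₀ = exp(-4.2243) = 0.01464 m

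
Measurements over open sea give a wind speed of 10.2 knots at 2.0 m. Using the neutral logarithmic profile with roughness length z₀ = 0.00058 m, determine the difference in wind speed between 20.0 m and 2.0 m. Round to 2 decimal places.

2.88 knots

Log law: V₂ = V₁ · ln(z₂/z₀)/ln(z₁/z₀) = 10.2 × 10.4482/8.1456 = 13.0833 knots
ΔV = 13.0833 − 10.2 = 2.8833 knots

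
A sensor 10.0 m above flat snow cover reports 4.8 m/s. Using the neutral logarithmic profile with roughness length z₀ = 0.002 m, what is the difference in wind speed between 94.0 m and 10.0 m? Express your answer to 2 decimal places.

1.26 m/s

Log law: V₂ = V₁ · ln(z₂/z₀)/ln(z₁/z₀) = 4.8 × 10.7579/8.5172 = 6.0628 m/s
ΔV = 6.0628 − 4.8 = 1.2628 m/s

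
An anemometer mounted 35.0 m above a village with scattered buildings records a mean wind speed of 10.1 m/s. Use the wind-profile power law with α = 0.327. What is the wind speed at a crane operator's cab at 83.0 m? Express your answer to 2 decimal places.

13.40 m/s

Power-law profile: V₂ = V₁ · (z₂/z₁)^α
V₂ = 10.1 × (83.0/35.0)^0.327 = 10.1 × (2.3714)^0.327
    = 10.1 × 1.3263 = 13.3952 m/s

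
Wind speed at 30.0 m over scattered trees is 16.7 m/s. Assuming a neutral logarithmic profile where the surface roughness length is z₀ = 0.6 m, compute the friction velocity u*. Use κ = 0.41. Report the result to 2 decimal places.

u* ≈ 1.75 m/s

Log law: V(z) = (u*/κ) · ln(z/z₀) ⇒ u* = κ · V / ln(z/z₀)
u* = 0.41 × 16.7 / ln(30.0/0.6) = 0.41 × 16.7 / 3.9120
   = 6.8470 / 3.9120 = 1.7502 m/s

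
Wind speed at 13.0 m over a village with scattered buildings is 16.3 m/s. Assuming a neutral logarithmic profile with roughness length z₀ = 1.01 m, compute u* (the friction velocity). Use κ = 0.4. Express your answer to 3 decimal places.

u* ≈ 2.552 m/s

Log law: V(z) = (u*/κ) · ln(z/z₀) ⇒ u* = κ · V / ln(z/z₀)
u* = 0.4 × 16.3 / ln(13.0/1.01) = 0.4 × 16.3 / 2.5550
   = 6.5200 / 2.5550 = 2.5519 m/s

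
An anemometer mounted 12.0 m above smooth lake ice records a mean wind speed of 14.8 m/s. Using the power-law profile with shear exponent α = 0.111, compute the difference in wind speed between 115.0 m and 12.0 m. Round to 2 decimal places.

Power law: V₂ = V₁ · (z₂/z₁)^α = 14.8 × (9.5833)^0.111 = 19.0200 m/s
ΔV = 19.0200 − 14.8 = 4.2200 m/s

4.22 m/s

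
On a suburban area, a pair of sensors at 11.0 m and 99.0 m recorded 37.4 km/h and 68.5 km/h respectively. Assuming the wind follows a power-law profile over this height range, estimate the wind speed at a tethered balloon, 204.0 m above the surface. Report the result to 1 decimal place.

83.6 km/h

First find α: α = ln(V₂/V₁)/ln(z₂/z₁) = ln(68.5/37.4)/ln(99.0/11.0) = 0.60516/2.19722 = 0.2754
Extrapolate from 99.0 m to 204.0 m: V₃ = 68.5 × (204.0/99.0)^0.2754 = 68.5 × 1.2203 = 83.5933 km/h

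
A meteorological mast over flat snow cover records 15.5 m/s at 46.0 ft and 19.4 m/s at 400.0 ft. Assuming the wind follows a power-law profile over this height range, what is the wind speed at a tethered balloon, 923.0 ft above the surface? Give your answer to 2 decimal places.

First find α: α = ln(V₂/V₁)/ln(z₂/z₁) = ln(19.4/15.5)/ln(400.0/46.0) = 0.22443/2.16282 = 0.1038
Extrapolate from 400.0 ft to 923.0 ft: V₃ = 19.4 × (923.0/400.0)^0.1038 = 19.4 × 1.0906 = 21.1585 m/s

21.16 m/s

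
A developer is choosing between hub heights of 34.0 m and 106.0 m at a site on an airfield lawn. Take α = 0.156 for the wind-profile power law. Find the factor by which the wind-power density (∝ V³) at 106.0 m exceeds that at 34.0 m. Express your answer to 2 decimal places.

1.70

Speed ratio: V_B/V_A = (z_B/z_A)^α = (106.0/34.0)^0.156 = (3.1176)^0.156 = 1.19409
Power-density ratio: P_B/P_A = (V_B/V_A)³ = (1.19409)³ = 1.70259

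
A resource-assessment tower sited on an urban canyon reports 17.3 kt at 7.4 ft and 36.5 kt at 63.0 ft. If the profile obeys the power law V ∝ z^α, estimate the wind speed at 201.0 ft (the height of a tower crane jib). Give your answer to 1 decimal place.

First find α: α = ln(V₂/V₁)/ln(z₂/z₁) = ln(36.5/17.3)/ln(63.0/7.4) = 0.74661/2.14165 = 0.3486
Extrapolate from 63.0 ft to 201.0 ft: V₃ = 36.5 × (201.0/63.0)^0.3486 = 36.5 × 1.4985 = 54.6944 kt

54.7 kt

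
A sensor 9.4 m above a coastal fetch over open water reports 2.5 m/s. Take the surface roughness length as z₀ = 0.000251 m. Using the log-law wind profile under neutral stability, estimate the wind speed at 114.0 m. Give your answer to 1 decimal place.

Log law: V(z) ∝ ln(z/z₀), so V₂/V₁ = ln(z₂/z₀) / ln(z₁/z₀).
ln(114.0/0.000251) = 13.0263, ln(9.4/0.000251) = 10.5308
V₂ = 2.5 × 13.0263/10.5308 = 2.5 × 1.2370 = 3.0924 m/s

3.1 m/s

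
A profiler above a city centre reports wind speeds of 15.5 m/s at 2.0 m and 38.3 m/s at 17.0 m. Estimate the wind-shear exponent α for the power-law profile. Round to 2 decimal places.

α ≈ 0.42

Power law: V₂/V₁ = (z₂/z₁)^α ⇒ α = ln(V₂/V₁) / ln(z₂/z₁)
α = ln(38.3/15.5) / ln(17.0/2.0) = ln(2.4710) / ln(8.5000)
  = 0.90461 / 2.14007 = 0.42270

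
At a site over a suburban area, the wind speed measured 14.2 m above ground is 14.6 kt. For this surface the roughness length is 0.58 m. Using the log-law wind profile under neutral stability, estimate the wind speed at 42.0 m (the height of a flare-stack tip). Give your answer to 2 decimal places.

19.55 kt

Log law: V(z) ∝ ln(z/z₀), so V₂/V₁ = ln(z₂/z₀) / ln(z₁/z₀).
ln(42.0/0.58) = 4.2824, ln(14.2/0.58) = 3.1980
V₂ = 14.6 × 4.2824/3.1980 = 14.6 × 1.3391 = 19.5508 kt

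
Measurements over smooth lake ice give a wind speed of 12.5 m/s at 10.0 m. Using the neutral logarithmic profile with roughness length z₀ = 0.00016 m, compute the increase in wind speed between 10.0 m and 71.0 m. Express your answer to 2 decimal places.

Log law: V₂ = V₁ · ln(z₂/z₀)/ln(z₁/z₀) = 12.5 × 13.0030/11.0429 = 14.7187 m/s
ΔV = 14.7187 − 12.5 = 2.2187 m/s

2.22 m/s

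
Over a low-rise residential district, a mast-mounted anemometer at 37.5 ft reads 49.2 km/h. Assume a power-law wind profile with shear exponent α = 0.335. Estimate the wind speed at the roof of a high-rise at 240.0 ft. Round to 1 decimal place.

91.6 km/h

Power-law profile: V₂ = V₁ · (z₂/z₁)^α
V₂ = 49.2 × (240.0/37.5)^0.335 = 49.2 × (6.4000)^0.335
    = 49.2 × 1.8624 = 91.6295 km/h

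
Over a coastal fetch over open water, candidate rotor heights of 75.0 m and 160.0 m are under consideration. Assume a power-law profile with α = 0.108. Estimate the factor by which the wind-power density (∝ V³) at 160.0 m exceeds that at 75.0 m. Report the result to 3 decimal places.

Speed ratio: V_B/V_A = (z_B/z_A)^α = (160.0/75.0)^0.108 = (2.1333)^0.108 = 1.08527
Power-density ratio: P_B/P_A = (V_B/V_A)³ = (1.08527)³ = 1.27825

1.278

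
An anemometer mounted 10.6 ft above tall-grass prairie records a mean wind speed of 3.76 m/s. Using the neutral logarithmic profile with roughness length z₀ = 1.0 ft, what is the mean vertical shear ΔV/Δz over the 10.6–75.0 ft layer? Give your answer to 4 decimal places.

Log law: V₂ = V₁ · ln(z₂/z₀)/ln(z₁/z₀) = 3.76 × 4.3175/2.3609 = 6.8762 m/s
ΔV/Δz = (6.8762 − 3.76)/(75.0 − 10.6) = 3.1162/64.4000 = 0.04839 m/s/ft

0.0484 m/s/ft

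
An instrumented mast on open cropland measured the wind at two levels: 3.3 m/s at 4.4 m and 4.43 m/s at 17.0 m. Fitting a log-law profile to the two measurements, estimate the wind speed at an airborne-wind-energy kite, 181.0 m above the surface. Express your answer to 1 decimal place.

Log law: V ∝ ln(z/z₀). From the pair, with r = V₁/V₂ = 0.74492,
ln z₀ = (ln z₁ − r·ln z₂)/(1 − r) = (1.4816 − 0.74492×2.8332)/0.25508 = -2.4656 → z₀ = 0.08496 m
V₃ = V₁ · ln(z₃/z₀)/ln(z₁/z₀) = 3.3 × 7.6641/3.9472 = 6.4075 m/s

6.4 m/s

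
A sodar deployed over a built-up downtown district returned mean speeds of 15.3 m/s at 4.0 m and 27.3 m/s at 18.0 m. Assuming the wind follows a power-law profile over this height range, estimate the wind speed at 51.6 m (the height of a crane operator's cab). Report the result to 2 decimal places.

First find α: α = ln(V₂/V₁)/ln(z₂/z₁) = ln(27.3/15.3)/ln(18.0/4.0) = 0.57903/1.50408 = 0.3850
Extrapolate from 18.0 m to 51.6 m: V₃ = 27.3 × (51.6/18.0)^0.3850 = 27.3 × 1.5000 = 40.9489 m/s

40.95 m/s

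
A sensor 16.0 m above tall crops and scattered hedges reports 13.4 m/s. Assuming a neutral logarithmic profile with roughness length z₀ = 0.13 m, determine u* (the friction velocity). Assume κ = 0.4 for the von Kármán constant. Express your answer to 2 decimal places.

Log law: V(z) = (u*/κ) · ln(z/z₀) ⇒ u* = κ · V / ln(z/z₀)
u* = 0.4 × 13.4 / ln(16.0/0.13) = 0.4 × 13.4 / 4.8128
   = 5.3600 / 4.8128 = 1.1137 m/s

u* ≈ 1.11 m/s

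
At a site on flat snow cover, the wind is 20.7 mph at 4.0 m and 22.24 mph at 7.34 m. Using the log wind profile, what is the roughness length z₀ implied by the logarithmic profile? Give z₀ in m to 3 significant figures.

Log law: V(z) ∝ ln(z/z₀). With r = V₁/V₂ = 20.7/22.24 = 0.93076,
r · ln(z₂/z₀) = ln(z₁/z₀) ⇒ ln z₀ = (ln z₁ − r·ln z₂)/(1 − r)
ln z₀ = (1.38629 − 0.93076×1.99334) / 0.06924 = -6.7733
z₀ = exp(-6.7733) = 0.001144 m

z₀ ≈ 0.00114 m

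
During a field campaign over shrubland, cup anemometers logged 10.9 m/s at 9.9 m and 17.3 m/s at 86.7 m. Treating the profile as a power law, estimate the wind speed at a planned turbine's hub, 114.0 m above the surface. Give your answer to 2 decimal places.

18.34 m/s

First find α: α = ln(V₂/V₁)/ln(z₂/z₁) = ln(17.3/10.9)/ln(86.7/9.9) = 0.46194/2.16992 = 0.2129
Extrapolate from 86.7 m to 114.0 m: V₃ = 17.3 × (114.0/86.7)^0.2129 = 17.3 × 1.0600 = 18.3381 m/s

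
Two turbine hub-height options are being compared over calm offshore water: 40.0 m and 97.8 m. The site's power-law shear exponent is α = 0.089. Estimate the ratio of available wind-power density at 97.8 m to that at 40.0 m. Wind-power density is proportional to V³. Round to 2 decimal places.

1.27

Speed ratio: V_B/V_A = (z_B/z_A)^α = (97.8/40.0)^0.089 = (2.4450)^0.089 = 1.08282
Power-density ratio: P_B/P_A = (V_B/V_A)³ = (1.08282)³ = 1.26961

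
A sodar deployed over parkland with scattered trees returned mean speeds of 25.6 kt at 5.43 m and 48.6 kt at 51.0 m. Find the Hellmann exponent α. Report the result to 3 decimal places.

Power law: V₂/V₁ = (z₂/z₁)^α ⇒ α = ln(V₂/V₁) / ln(z₂/z₁)
α = ln(48.6/25.6) / ln(51.0/5.43) = ln(1.8984) / ln(9.3923)
  = 0.64103 / 2.23989 = 0.28619

α ≈ 0.286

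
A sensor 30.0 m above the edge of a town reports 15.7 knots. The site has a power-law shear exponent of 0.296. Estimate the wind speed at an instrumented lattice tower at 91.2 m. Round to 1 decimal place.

21.8 knots

Power-law profile: V₂ = V₁ · (z₂/z₁)^α
V₂ = 15.7 × (91.2/30.0)^0.296 = 15.7 × (3.0400)^0.296
    = 15.7 × 1.3897 = 21.8188 knots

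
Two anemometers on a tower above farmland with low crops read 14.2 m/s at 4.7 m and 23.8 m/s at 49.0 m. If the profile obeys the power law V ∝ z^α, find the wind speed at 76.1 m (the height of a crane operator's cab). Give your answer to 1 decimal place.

26.2 m/s

First find α: α = ln(V₂/V₁)/ln(z₂/z₁) = ln(23.8/14.2)/ln(49.0/4.7) = 0.51644/2.34426 = 0.2203
Extrapolate from 49.0 m to 76.1 m: V₃ = 23.8 × (76.1/49.0)^0.2203 = 23.8 × 1.1018 = 26.2238 m/s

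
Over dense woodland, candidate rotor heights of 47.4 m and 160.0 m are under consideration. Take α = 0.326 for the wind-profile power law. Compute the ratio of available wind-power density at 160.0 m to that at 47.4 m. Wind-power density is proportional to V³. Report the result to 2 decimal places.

Speed ratio: V_B/V_A = (z_B/z_A)^α = (160.0/47.4)^0.326 = (3.3755)^0.326 = 1.48675
Power-density ratio: P_B/P_A = (V_B/V_A)³ = (1.48675)³ = 3.28638

3.29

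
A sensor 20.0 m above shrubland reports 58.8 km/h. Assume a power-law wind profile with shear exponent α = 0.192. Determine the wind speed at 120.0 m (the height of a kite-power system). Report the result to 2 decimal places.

82.94 km/h

Power-law profile: V₂ = V₁ · (z₂/z₁)^α
V₂ = 58.8 × (120.0/20.0)^0.192 = 58.8 × (6.0000)^0.192
    = 58.8 × 1.4106 = 82.9435 km/h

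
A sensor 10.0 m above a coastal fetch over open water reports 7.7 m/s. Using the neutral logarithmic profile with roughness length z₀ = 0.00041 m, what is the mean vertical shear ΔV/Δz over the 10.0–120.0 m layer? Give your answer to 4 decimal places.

Log law: V₂ = V₁ · ln(z₂/z₀)/ln(z₁/z₀) = 7.7 × 12.5868/10.1019 = 9.5941 m/s
ΔV/Δz = (9.5941 − 7.7)/(120.0 − 10.0) = 1.8941/110.0000 = 0.01722 m/s/m

0.0172 m/s/m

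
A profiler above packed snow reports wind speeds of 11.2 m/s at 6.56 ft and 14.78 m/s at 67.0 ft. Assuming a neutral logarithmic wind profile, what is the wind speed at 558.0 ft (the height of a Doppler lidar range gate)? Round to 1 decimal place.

18.0 m/s

Log law: V ∝ ln(z/z₀). From the pair, with r = V₁/V₂ = 0.75778,
ln z₀ = (ln z₁ − r·ln z₂)/(1 − r) = (1.8810 − 0.75778×4.2047)/0.24222 = -5.3887 → z₀ = 0.004568 ft
V₃ = V₁ · ln(z₃/z₀)/ln(z₁/z₀) = 11.2 × 11.7131/7.2697 = 18.0457 m/s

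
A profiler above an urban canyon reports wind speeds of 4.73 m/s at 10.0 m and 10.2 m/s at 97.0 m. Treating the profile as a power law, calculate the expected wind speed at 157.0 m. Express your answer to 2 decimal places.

First find α: α = ln(V₂/V₁)/ln(z₂/z₁) = ln(10.2/4.73)/ln(97.0/10.0) = 0.76846/2.27213 = 0.3382
Extrapolate from 97.0 m to 157.0 m: V₃ = 10.2 × (157.0/97.0)^0.3382 = 10.2 × 1.1769 = 12.0041 m/s

12.00 m/s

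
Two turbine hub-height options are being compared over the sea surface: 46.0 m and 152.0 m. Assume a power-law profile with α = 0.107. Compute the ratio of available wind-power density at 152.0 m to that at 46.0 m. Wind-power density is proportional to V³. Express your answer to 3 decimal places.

Speed ratio: V_B/V_A = (z_B/z_A)^α = (152.0/46.0)^0.107 = (3.3043)^0.107 = 1.13643
Power-density ratio: P_B/P_A = (V_B/V_A)³ = (1.13643)³ = 1.46766

1.468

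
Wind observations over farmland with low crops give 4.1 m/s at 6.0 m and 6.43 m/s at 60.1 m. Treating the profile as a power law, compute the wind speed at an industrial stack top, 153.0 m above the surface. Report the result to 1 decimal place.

First find α: α = ln(V₂/V₁)/ln(z₂/z₁) = ln(6.43/4.1)/ln(60.1/6.0) = 0.44999/2.30425 = 0.1953
Extrapolate from 60.1 m to 153.0 m: V₃ = 6.43 × (153.0/60.1)^0.1953 = 6.43 × 1.2002 = 7.7172 m/s

7.7 m/s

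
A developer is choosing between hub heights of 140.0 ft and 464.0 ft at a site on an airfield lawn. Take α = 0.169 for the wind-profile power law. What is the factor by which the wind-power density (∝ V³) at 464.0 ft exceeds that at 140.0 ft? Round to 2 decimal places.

1.84

Speed ratio: V_B/V_A = (z_B/z_A)^α = (464.0/140.0)^0.169 = (3.3143)^0.169 = 1.22446
Power-density ratio: P_B/P_A = (V_B/V_A)³ = (1.22446)³ = 1.83585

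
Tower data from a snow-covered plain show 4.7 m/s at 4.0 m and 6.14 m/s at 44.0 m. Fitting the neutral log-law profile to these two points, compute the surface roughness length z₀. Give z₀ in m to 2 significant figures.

z₀ ≈ 0.0016 m

Log law: V(z) ∝ ln(z/z₀). With r = V₁/V₂ = 4.7/6.14 = 0.76547,
r · ln(z₂/z₀) = ln(z₁/z₀) ⇒ ln z₀ = (ln z₁ − r·ln z₂)/(1 − r)
ln z₀ = (1.38629 − 0.76547×3.78419) / 0.23453 = -6.4402
z₀ = exp(-6.4402) = 0.001596 m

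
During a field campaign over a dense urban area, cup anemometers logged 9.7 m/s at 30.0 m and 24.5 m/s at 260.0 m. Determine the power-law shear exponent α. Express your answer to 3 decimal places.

Power law: V₂/V₁ = (z₂/z₁)^α ⇒ α = ln(V₂/V₁) / ln(z₂/z₁)
α = ln(24.5/9.7) / ln(260.0/30.0) = ln(2.5258) / ln(8.6667)
  = 0.92655 / 2.15948 = 0.42906

α ≈ 0.429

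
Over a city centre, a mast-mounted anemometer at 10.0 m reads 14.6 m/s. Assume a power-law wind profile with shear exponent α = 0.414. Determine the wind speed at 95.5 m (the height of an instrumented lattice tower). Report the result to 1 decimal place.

37.2 m/s

Power-law profile: V₂ = V₁ · (z₂/z₁)^α
V₂ = 14.6 × (95.5/10.0)^0.414 = 14.6 × (9.5500)^0.414
    = 14.6 × 2.5452 = 37.1599 m/s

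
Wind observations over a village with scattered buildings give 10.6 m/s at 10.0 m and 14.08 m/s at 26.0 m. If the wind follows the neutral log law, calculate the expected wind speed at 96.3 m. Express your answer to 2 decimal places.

18.85 m/s

Log law: V ∝ ln(z/z₀). From the pair, with r = V₁/V₂ = 0.75284,
ln z₀ = (ln z₁ − r·ln z₂)/(1 − r) = (2.3026 − 0.75284×3.2581)/0.24716 = -0.6079 → z₀ = 0.5445 m
V₃ = V₁ · ln(z₃/z₀)/ln(z₁/z₀) = 10.6 × 5.1753/2.9105 = 18.8488 m/s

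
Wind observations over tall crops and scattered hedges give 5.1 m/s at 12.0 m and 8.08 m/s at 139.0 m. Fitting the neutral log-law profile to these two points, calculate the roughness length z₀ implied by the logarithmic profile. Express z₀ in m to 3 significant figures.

z₀ ≈ 0.181 m

Log law: V(z) ∝ ln(z/z₀). With r = V₁/V₂ = 5.1/8.08 = 0.63119,
r · ln(z₂/z₀) = ln(z₁/z₀) ⇒ ln z₀ = (ln z₁ − r·ln z₂)/(1 − r)
ln z₀ = (2.48491 − 0.63119×4.93447) / 0.36881 = -1.7073
z₀ = exp(-1.7073) = 0.1814 m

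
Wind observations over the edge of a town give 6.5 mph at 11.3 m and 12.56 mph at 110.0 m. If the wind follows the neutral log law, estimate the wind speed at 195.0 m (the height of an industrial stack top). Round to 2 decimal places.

Log law: V ∝ ln(z/z₀). From the pair, with r = V₁/V₂ = 0.51752,
ln z₀ = (ln z₁ − r·ln z₂)/(1 − r) = (2.4248 − 0.51752×4.7005)/0.48248 = -0.0161 → z₀ = 0.9840 m
V₃ = V₁ · ln(z₃/z₀)/ln(z₁/z₀) = 6.5 × 5.2891/2.4409 = 14.0846 mph

14.08 mph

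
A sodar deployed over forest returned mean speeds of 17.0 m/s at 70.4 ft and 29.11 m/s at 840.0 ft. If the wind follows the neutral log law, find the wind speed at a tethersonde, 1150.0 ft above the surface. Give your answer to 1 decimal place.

30.6 m/s

Log law: V ∝ ln(z/z₀). From the pair, with r = V₁/V₂ = 0.58399,
ln z₀ = (ln z₁ − r·ln z₂)/(1 − r) = (4.2542 − 0.58399×6.7334)/0.41601 = 0.7739 → z₀ = 2.168 ft
V₃ = V₁ · ln(z₃/z₀)/ln(z₁/z₀) = 17.0 × 6.2736/3.4803 = 30.6443 m/s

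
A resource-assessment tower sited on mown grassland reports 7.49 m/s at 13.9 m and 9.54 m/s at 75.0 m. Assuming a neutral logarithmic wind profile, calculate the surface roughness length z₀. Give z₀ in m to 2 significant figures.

Log law: V(z) ∝ ln(z/z₀). With r = V₁/V₂ = 7.49/9.54 = 0.78512,
r · ln(z₂/z₀) = ln(z₁/z₀) ⇒ ln z₀ = (ln z₁ − r·ln z₂)/(1 − r)
ln z₀ = (2.63189 − 0.78512×4.31749) / 0.21488 = -3.5267
z₀ = exp(-3.5267) = 0.02940 m

z₀ ≈ 0.029 m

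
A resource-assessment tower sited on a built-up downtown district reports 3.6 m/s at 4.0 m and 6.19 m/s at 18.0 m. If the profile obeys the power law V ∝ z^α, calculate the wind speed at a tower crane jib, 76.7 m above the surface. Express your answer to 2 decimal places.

First find α: α = ln(V₂/V₁)/ln(z₂/z₁) = ln(6.19/3.6)/ln(18.0/4.0) = 0.54200/1.50408 = 0.3604
Extrapolate from 18.0 m to 76.7 m: V₃ = 6.19 × (76.7/18.0)^0.3604 = 6.19 × 1.6860 = 10.4362 m/s

10.44 m/s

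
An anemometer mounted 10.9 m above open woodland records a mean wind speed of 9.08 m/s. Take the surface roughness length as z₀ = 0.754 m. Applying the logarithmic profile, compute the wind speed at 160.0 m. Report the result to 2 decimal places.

18.21 m/s

Log law: V(z) ∝ ln(z/z₀), so V₂/V₁ = ln(z₂/z₀) / ln(z₁/z₀).
ln(160.0/0.754) = 5.3575, ln(10.9/0.754) = 2.6711
V₂ = 9.08 × 5.3575/2.6711 = 9.08 × 2.0057 = 18.2120 m/s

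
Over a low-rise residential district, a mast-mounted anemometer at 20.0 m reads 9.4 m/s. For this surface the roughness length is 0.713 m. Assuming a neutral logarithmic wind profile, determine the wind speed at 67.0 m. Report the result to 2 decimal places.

Log law: V(z) ∝ ln(z/z₀), so V₂/V₁ = ln(z₂/z₀) / ln(z₁/z₀).
ln(67.0/0.713) = 4.5430, ln(20.0/0.713) = 3.3340
V₂ = 9.4 × 4.5430/3.3340 = 9.4 × 1.3626 = 12.8086 m/s

12.81 m/s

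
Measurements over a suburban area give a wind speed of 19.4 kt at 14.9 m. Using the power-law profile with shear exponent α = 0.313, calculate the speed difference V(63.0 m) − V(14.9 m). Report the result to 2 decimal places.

Power law: V₂ = V₁ · (z₂/z₁)^α = 19.4 × (4.2282)^0.313 = 30.4641 kt
ΔV = 30.4641 − 19.4 = 11.0641 kt

11.06 kt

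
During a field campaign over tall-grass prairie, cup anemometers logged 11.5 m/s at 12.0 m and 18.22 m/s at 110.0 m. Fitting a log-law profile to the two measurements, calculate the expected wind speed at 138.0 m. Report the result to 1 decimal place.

18.9 m/s

Log law: V ∝ ln(z/z₀). From the pair, with r = V₁/V₂ = 0.63117,
ln z₀ = (ln z₁ − r·ln z₂)/(1 − r) = (2.4849 − 0.63117×4.7005)/0.36883 = -1.3066 → z₀ = 0.2707 m
V₃ = V₁ · ln(z₃/z₀)/ln(z₁/z₀) = 11.5 × 6.2339/3.7915 = 18.9078 m/s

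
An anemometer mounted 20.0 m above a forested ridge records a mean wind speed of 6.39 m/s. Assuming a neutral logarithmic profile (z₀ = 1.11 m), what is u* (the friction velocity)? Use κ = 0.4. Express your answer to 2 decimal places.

Log law: V(z) = (u*/κ) · ln(z/z₀) ⇒ u* = κ · V / ln(z/z₀)
u* = 0.4 × 6.39 / ln(20.0/1.11) = 0.4 × 6.39 / 2.8914
   = 2.5560 / 2.8914 = 0.8840 m/s

u* ≈ 0.88 m/s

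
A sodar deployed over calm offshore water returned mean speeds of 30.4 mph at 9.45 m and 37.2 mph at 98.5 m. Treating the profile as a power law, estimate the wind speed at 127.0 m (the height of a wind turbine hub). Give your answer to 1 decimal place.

38.0 mph

First find α: α = ln(V₂/V₁)/ln(z₂/z₁) = ln(37.2/30.4)/ln(98.5/9.45) = 0.20187/2.34404 = 0.0861
Extrapolate from 98.5 m to 127.0 m: V₃ = 37.2 × (127.0/98.5)^0.0861 = 37.2 × 1.0221 = 38.0231 mph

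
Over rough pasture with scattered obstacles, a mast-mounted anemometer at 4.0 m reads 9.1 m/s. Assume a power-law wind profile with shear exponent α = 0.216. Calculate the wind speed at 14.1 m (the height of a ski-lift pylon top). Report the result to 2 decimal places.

11.95 m/s

Power-law profile: V₂ = V₁ · (z₂/z₁)^α
V₂ = 9.1 × (14.1/4.0)^0.216 = 9.1 × (3.5250)^0.216
    = 9.1 × 1.3128 = 11.9461 m/s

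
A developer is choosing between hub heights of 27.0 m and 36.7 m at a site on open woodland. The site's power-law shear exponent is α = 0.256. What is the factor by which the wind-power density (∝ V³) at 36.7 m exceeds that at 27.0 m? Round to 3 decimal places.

1.266

Speed ratio: V_B/V_A = (z_B/z_A)^α = (36.7/27.0)^0.256 = (1.3593)^0.256 = 1.08175
Power-density ratio: P_B/P_A = (V_B/V_A)³ = (1.08175)³ = 1.26583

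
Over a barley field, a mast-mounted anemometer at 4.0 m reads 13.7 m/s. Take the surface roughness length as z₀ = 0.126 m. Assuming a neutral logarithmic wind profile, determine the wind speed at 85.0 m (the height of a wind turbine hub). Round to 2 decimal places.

Log law: V(z) ∝ ln(z/z₀), so V₂/V₁ = ln(z₂/z₀) / ln(z₁/z₀).
ln(85.0/0.126) = 6.5141, ln(4.0/0.126) = 3.4578
V₂ = 13.7 × 6.5141/3.4578 = 13.7 × 1.8839 = 25.8096 m/s

25.81 m/s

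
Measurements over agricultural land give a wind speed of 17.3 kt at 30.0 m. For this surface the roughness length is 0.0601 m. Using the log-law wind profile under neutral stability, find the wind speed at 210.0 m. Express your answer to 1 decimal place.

22.7 kt

Log law: V(z) ∝ ln(z/z₀), so V₂/V₁ = ln(z₂/z₀) / ln(z₁/z₀).
ln(210.0/0.0601) = 8.1589, ln(30.0/0.0601) = 6.2129
V₂ = 17.3 × 8.1589/6.2129 = 17.3 × 1.3132 = 22.7184 kt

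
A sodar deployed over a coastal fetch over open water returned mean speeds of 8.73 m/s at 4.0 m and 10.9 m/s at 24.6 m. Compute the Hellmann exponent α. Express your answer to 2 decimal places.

α ≈ 0.12

Power law: V₂/V₁ = (z₂/z₁)^α ⇒ α = ln(V₂/V₁) / ln(z₂/z₁)
α = ln(10.9/8.73) / ln(24.6/4.0) = ln(1.2486) / ln(6.1500)
  = 0.22200 / 1.81645 = 0.12221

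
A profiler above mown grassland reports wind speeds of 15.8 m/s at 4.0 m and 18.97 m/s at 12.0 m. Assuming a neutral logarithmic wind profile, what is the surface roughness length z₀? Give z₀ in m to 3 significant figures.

z₀ ≈ 0.0167 m

Log law: V(z) ∝ ln(z/z₀). With r = V₁/V₂ = 15.8/18.97 = 0.83289,
r · ln(z₂/z₀) = ln(z₁/z₀) ⇒ ln z₀ = (ln z₁ − r·ln z₂)/(1 − r)
ln z₀ = (1.38629 − 0.83289×2.48491) / 0.16711 = -4.0894
z₀ = exp(-4.0894) = 0.01675 m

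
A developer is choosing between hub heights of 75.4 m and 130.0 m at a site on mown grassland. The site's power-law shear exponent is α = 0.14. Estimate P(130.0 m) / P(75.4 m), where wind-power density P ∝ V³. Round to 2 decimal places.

Speed ratio: V_B/V_A = (z_B/z_A)^α = (130.0/75.4)^0.14 = (1.7241)^0.14 = 1.07925
Power-density ratio: P_B/P_A = (V_B/V_A)³ = (1.07925)³ = 1.25707

1.26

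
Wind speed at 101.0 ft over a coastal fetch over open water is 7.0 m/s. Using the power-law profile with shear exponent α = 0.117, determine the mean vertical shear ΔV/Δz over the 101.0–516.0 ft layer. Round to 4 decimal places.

0.0035 m/s/ft

Power law: V₂ = V₁ · (z₂/z₁)^α = 7.0 × (5.1089)^0.117 = 8.4717 m/s
ΔV/Δz = (8.4717 − 7.0)/(516.0 − 101.0) = 1.4717/415.0000 = 0.00355 m/s/ft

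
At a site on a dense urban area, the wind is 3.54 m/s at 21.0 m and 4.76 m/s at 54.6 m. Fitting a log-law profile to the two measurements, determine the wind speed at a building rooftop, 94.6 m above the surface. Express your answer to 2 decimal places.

Log law: V ∝ ln(z/z₀). From the pair, with r = V₁/V₂ = 0.74370,
ln z₀ = (ln z₁ − r·ln z₂)/(1 − r) = (3.0445 − 0.74370×4.0000)/0.25630 = 0.2720 → z₀ = 1.313 m
V₃ = V₁ · ln(z₃/z₀)/ln(z₁/z₀) = 3.54 × 4.2777/2.7725 = 5.4618 m/s

5.46 m/s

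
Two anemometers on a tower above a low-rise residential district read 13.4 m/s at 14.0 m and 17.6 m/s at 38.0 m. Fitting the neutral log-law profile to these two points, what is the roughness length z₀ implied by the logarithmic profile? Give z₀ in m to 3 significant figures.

Log law: V(z) ∝ ln(z/z₀). With r = V₁/V₂ = 13.4/17.6 = 0.76136,
r · ln(z₂/z₀) = ln(z₁/z₀) ⇒ ln z₀ = (ln z₁ − r·ln z₂)/(1 − r)
ln z₀ = (2.63906 − 0.76136×3.63759) / 0.23864 = -0.5467
z₀ = exp(-0.5467) = 0.5788 m

z₀ ≈ 0.579 m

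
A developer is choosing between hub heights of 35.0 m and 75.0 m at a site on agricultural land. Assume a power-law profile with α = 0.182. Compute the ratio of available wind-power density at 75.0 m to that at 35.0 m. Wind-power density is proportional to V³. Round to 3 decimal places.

Speed ratio: V_B/V_A = (z_B/z_A)^α = (75.0/35.0)^0.182 = (2.1429)^0.182 = 1.14879
Power-density ratio: P_B/P_A = (V_B/V_A)³ = (1.14879)³ = 1.51608

1.516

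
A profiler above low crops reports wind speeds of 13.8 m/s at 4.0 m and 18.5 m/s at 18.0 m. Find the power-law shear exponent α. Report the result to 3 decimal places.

Power law: V₂/V₁ = (z₂/z₁)^α ⇒ α = ln(V₂/V₁) / ln(z₂/z₁)
α = ln(18.5/13.8) / ln(18.0/4.0) = ln(1.3406) / ln(4.5000)
  = 0.29310 / 1.50408 = 0.19487

α ≈ 0.195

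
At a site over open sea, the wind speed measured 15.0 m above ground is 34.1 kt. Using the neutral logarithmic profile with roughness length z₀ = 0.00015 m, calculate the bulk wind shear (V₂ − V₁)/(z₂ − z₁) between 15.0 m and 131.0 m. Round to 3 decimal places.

0.055 kt/m

Log law: V₂ = V₁ · ln(z₂/z₀)/ln(z₁/z₀) = 34.1 × 13.6801/11.5129 = 40.5188 kt
ΔV/Δz = (40.5188 − 34.1)/(131.0 − 15.0) = 6.4188/116.0000 = 0.05533 kt/m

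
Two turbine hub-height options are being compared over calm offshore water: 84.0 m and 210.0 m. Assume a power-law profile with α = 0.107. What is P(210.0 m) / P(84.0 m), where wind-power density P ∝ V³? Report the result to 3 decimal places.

Speed ratio: V_B/V_A = (z_B/z_A)^α = (210.0/84.0)^0.107 = (2.5000)^0.107 = 1.10301
Power-density ratio: P_B/P_A = (V_B/V_A)³ = (1.10301)³ = 1.34196

1.342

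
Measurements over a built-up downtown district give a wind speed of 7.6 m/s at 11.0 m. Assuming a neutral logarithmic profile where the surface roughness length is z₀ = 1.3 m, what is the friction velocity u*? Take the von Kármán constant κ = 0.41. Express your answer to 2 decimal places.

Log law: V(z) = (u*/κ) · ln(z/z₀) ⇒ u* = κ · V / ln(z/z₀)
u* = 0.41 × 7.6 / ln(11.0/1.3) = 0.41 × 7.6 / 2.1355
   = 3.1160 / 2.1355 = 1.4591 m/s

u* ≈ 1.46 m/s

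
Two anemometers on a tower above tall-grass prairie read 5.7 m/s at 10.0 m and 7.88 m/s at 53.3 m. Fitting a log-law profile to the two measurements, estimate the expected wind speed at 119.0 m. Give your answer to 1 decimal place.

8.9 m/s

Log law: V ∝ ln(z/z₀). From the pair, with r = V₁/V₂ = 0.72335,
ln z₀ = (ln z₁ − r·ln z₂)/(1 − r) = (2.3026 − 0.72335×3.9759)/0.27665 = -2.0727 → z₀ = 0.1258 m
V₃ = V₁ · ln(z₃/z₀)/ln(z₁/z₀) = 5.7 × 6.8518/4.3753 = 8.9264 m/s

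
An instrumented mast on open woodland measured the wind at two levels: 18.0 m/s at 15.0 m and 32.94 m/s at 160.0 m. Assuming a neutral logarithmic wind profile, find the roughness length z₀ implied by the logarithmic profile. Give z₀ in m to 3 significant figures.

Log law: V(z) ∝ ln(z/z₀). With r = V₁/V₂ = 18.0/32.94 = 0.54645,
r · ln(z₂/z₀) = ln(z₁/z₀) ⇒ ln z₀ = (ln z₁ − r·ln z₂)/(1 − r)
ln z₀ = (2.70805 − 0.54645×5.07517) / 0.45355 = -0.1439
z₀ = exp(-0.1439) = 0.8660 m

z₀ ≈ 0.866 m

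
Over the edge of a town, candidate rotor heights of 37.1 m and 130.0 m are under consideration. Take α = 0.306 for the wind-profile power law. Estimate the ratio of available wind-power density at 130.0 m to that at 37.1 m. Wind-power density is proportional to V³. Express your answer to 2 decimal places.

Speed ratio: V_B/V_A = (z_B/z_A)^α = (130.0/37.1)^0.306 = (3.5040)^0.306 = 1.46770
Power-density ratio: P_B/P_A = (V_B/V_A)³ = (1.46770)³ = 3.16166

3.16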